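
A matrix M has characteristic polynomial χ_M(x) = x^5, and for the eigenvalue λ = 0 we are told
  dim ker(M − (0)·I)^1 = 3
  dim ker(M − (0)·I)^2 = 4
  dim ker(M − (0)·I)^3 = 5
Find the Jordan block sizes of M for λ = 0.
Block sizes for λ = 0: [3, 1, 1]

From the dimensions of kernels of powers, the number of Jordan blocks of size at least j is d_j − d_{j−1} where d_j = dim ker(N^j) (with d_0 = 0). Computing the differences gives [3, 1, 1].
The number of blocks of size exactly k is (#blocks of size ≥ k) − (#blocks of size ≥ k + 1), so the partition is: 2 block(s) of size 1, 1 block(s) of size 3.
In nonincreasing order the block sizes are [3, 1, 1].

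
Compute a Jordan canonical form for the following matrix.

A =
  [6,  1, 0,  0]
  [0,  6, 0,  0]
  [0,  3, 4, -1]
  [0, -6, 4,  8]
J_2(6) ⊕ J_2(6)

The characteristic polynomial is
  det(x·I − A) = x^4 - 24*x^3 + 216*x^2 - 864*x + 1296 = (x - 6)^4

Eigenvalues and multiplicities (the geometric multiplicity of λ is n − rank(A − λI), which equals the number of Jordan blocks for λ):
  λ = 6: algebraic multiplicity = 4, geometric multiplicity = 2

Determining the block sizes for each eigenvalue:
  λ = 6: with am = 4 and gm = 2, the partition is not yet determined (e.g. several partitions of 4 into 2 parts exist). Let N = A − (6)·I. Computing rank(N^1) = 2, rank(N^2) = 0; the number of blocks of size ≥ j is rank(N^{j−1}) − rank(N^j), giving [2, 2]. So we have 2 block(s) of size 2 → block sizes [2, 2]

Assembling the blocks gives a Jordan form
J =
  [6, 1, 0, 0]
  [0, 6, 0, 0]
  [0, 0, 6, 1]
  [0, 0, 0, 6]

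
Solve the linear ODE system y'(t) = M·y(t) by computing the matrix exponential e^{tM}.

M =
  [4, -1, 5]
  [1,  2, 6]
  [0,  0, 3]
e^{tM} =
  [t*exp(3*t) + exp(3*t), -t*exp(3*t), -t^2*exp(3*t)/2 + 5*t*exp(3*t)]
  [t*exp(3*t), -t*exp(3*t) + exp(3*t), -t^2*exp(3*t)/2 + 6*t*exp(3*t)]
  [0, 0, exp(3*t)]

Strategy: write M = P · J · P⁻¹ where J is a Jordan canonical form, so e^{tM} = P · e^{tJ} · P⁻¹, and e^{tJ} can be computed block-by-block.

M has Jordan form
J =
  [3, 1, 0]
  [0, 3, 1]
  [0, 0, 3]
(up to reordering of blocks).

Per-block formulas:
  For a 3×3 Jordan block J_3(3): exp(t · J_3(3)) = e^(3t)·(I + t·N + (t^2/2)·N^2), where N is the 3×3 nilpotent shift.

After assembling e^{tJ} and conjugating by P, we get:

e^{tM} =
  [t*exp(3*t) + exp(3*t), -t*exp(3*t), -t^2*exp(3*t)/2 + 5*t*exp(3*t)]
  [t*exp(3*t), -t*exp(3*t) + exp(3*t), -t^2*exp(3*t)/2 + 6*t*exp(3*t)]
  [0, 0, exp(3*t)]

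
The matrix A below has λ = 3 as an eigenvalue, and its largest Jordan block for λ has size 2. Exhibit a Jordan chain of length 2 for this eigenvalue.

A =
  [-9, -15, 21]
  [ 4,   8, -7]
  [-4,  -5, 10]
A Jordan chain for λ = 3 of length 2:
v_1 = (-12, 4, -4)ᵀ
v_2 = (1, 0, 0)ᵀ

Let N = A − (3)·I. We want v_2 with N^2 v_2 = 0 but N^1 v_2 ≠ 0; then v_{j-1} := N · v_j for j = 2, …, 2.

Pick v_2 = (1, 0, 0)ᵀ.
Then v_1 = N · v_2 = (-12, 4, -4)ᵀ.

Sanity check: (A − (3)·I) v_1 = (0, 0, 0)ᵀ = 0. ✓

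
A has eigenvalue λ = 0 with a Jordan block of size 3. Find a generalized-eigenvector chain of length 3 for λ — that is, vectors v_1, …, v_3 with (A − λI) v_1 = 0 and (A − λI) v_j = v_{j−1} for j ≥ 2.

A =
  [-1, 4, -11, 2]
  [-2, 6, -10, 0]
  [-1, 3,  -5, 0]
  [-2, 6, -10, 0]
A Jordan chain for λ = 0 of length 3:
v_1 = (-1, -2, -1, -2)ᵀ
v_2 = (4, 6, 3, 6)ᵀ
v_3 = (0, 1, 0, 0)ᵀ

Let N = A − (0)·I. We want v_3 with N^3 v_3 = 0 but N^2 v_3 ≠ 0; then v_{j-1} := N · v_j for j = 3, …, 2.

Pick v_3 = (0, 1, 0, 0)ᵀ.
Then v_2 = N · v_3 = (4, 6, 3, 6)ᵀ.
Then v_1 = N · v_2 = (-1, -2, -1, -2)ᵀ.

Sanity check: (A − (0)·I) v_1 = (0, 0, 0, 0)ᵀ = 0. ✓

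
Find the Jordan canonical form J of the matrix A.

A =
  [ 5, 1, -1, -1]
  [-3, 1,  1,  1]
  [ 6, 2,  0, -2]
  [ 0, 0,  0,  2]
J_2(2) ⊕ J_1(2) ⊕ J_1(2)

The characteristic polynomial is
  det(x·I − A) = x^4 - 8*x^3 + 24*x^2 - 32*x + 16 = (x - 2)^4

Eigenvalues and multiplicities (the geometric multiplicity of λ is n − rank(A − λI), which equals the number of Jordan blocks for λ):
  λ = 2: algebraic multiplicity = 4, geometric multiplicity = 3

Determining the block sizes for each eigenvalue:
  λ = 2: 3 blocks summing to 4 forces exactly one block of size 2 and the rest size 1 → block sizes [2, 1, 1]

Assembling the blocks gives a Jordan form
J =
  [2, 1, 0, 0]
  [0, 2, 0, 0]
  [0, 0, 2, 0]
  [0, 0, 0, 2]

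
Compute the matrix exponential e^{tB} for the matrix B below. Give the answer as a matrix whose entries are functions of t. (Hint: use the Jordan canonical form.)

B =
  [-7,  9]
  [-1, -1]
e^{tB} =
  [-3*t*exp(-4*t) + exp(-4*t), 9*t*exp(-4*t)]
  [-t*exp(-4*t), 3*t*exp(-4*t) + exp(-4*t)]

Strategy: write B = P · J · P⁻¹ where J is a Jordan canonical form, so e^{tB} = P · e^{tJ} · P⁻¹, and e^{tJ} can be computed block-by-block.

B has Jordan form
J =
  [-4,  1]
  [ 0, -4]
(up to reordering of blocks).

Per-block formulas:
  For a 2×2 Jordan block J_2(-4): exp(t · J_2(-4)) = e^(-4t)·(I + t·N), where N is the 2×2 nilpotent shift.

After assembling e^{tJ} and conjugating by P, we get:

e^{tB} =
  [-3*t*exp(-4*t) + exp(-4*t), 9*t*exp(-4*t)]
  [-t*exp(-4*t), 3*t*exp(-4*t) + exp(-4*t)]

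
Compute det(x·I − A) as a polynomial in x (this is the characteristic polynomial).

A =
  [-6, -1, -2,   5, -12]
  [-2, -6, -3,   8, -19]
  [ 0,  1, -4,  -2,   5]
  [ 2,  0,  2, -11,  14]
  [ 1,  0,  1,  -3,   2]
x^5 + 25*x^4 + 250*x^3 + 1250*x^2 + 3125*x + 3125

Expanding det(x·I − A) (e.g. by cofactor expansion or by noting that A is similar to its Jordan form J, which has the same characteristic polynomial as A) gives
  χ_A(x) = x^5 + 25*x^4 + 250*x^3 + 1250*x^2 + 3125*x + 3125
which factors as (x + 5)^5. The eigenvalues (with algebraic multiplicities) are λ = -5 with multiplicity 5.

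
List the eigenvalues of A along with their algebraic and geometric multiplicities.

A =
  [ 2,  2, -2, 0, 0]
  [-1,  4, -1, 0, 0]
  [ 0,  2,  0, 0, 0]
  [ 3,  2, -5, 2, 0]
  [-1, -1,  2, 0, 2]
λ = 2: alg = 5, geom = 3

Step 1 — factor the characteristic polynomial to read off the algebraic multiplicities:
  χ_A(x) = (x - 2)^5

Step 2 — compute geometric multiplicities via the rank-nullity identity g(λ) = n − rank(A − λI):
  rank(A − (2)·I) = 2, so dim ker(A − (2)·I) = n − 2 = 3

Summary:
  λ = 2: algebraic multiplicity = 5, geometric multiplicity = 3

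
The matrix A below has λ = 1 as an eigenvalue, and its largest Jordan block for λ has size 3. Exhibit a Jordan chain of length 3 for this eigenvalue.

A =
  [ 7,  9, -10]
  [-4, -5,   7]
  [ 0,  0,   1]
A Jordan chain for λ = 1 of length 3:
v_1 = (3, -2, 0)ᵀ
v_2 = (-10, 7, 0)ᵀ
v_3 = (0, 0, 1)ᵀ

Let N = A − (1)·I. We want v_3 with N^3 v_3 = 0 but N^2 v_3 ≠ 0; then v_{j-1} := N · v_j for j = 3, …, 2.

Pick v_3 = (0, 0, 1)ᵀ.
Then v_2 = N · v_3 = (-10, 7, 0)ᵀ.
Then v_1 = N · v_2 = (3, -2, 0)ᵀ.

Sanity check: (A − (1)·I) v_1 = (0, 0, 0)ᵀ = 0. ✓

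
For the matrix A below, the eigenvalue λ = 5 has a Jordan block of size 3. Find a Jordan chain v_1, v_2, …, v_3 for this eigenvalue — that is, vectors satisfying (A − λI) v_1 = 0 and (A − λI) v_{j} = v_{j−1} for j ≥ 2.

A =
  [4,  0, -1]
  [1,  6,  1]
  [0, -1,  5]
A Jordan chain for λ = 5 of length 3:
v_1 = (1, 0, -1)ᵀ
v_2 = (-1, 1, 0)ᵀ
v_3 = (1, 0, 0)ᵀ

Let N = A − (5)·I. We want v_3 with N^3 v_3 = 0 but N^2 v_3 ≠ 0; then v_{j-1} := N · v_j for j = 3, …, 2.

Pick v_3 = (1, 0, 0)ᵀ.
Then v_2 = N · v_3 = (-1, 1, 0)ᵀ.
Then v_1 = N · v_2 = (1, 0, -1)ᵀ.

Sanity check: (A − (5)·I) v_1 = (0, 0, 0)ᵀ = 0. ✓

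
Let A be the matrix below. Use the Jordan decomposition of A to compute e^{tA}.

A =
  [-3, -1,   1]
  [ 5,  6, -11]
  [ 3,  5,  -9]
e^{tA} =
  [-t^2*exp(-2*t)/2 - t*exp(-2*t) + exp(-2*t), -t^2*exp(-2*t) - t*exp(-2*t), 3*t^2*exp(-2*t)/2 + t*exp(-2*t)]
  [t^2*exp(-2*t) + 5*t*exp(-2*t), 2*t^2*exp(-2*t) + 8*t*exp(-2*t) + exp(-2*t), -3*t^2*exp(-2*t) - 11*t*exp(-2*t)]
  [t^2*exp(-2*t)/2 + 3*t*exp(-2*t), t^2*exp(-2*t) + 5*t*exp(-2*t), -3*t^2*exp(-2*t)/2 - 7*t*exp(-2*t) + exp(-2*t)]

Strategy: write A = P · J · P⁻¹ where J is a Jordan canonical form, so e^{tA} = P · e^{tJ} · P⁻¹, and e^{tJ} can be computed block-by-block.

A has Jordan form
J =
  [-2,  1,  0]
  [ 0, -2,  1]
  [ 0,  0, -2]
(up to reordering of blocks).

Per-block formulas:
  For a 3×3 Jordan block J_3(-2): exp(t · J_3(-2)) = e^(-2t)·(I + t·N + (t^2/2)·N^2), where N is the 3×3 nilpotent shift.

After assembling e^{tJ} and conjugating by P, we get:

e^{tA} =
  [-t^2*exp(-2*t)/2 - t*exp(-2*t) + exp(-2*t), -t^2*exp(-2*t) - t*exp(-2*t), 3*t^2*exp(-2*t)/2 + t*exp(-2*t)]
  [t^2*exp(-2*t) + 5*t*exp(-2*t), 2*t^2*exp(-2*t) + 8*t*exp(-2*t) + exp(-2*t), -3*t^2*exp(-2*t) - 11*t*exp(-2*t)]
  [t^2*exp(-2*t)/2 + 3*t*exp(-2*t), t^2*exp(-2*t) + 5*t*exp(-2*t), -3*t^2*exp(-2*t)/2 - 7*t*exp(-2*t) + exp(-2*t)]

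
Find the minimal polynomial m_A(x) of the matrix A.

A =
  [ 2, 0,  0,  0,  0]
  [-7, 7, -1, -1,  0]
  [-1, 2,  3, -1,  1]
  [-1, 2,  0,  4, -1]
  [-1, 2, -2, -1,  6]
x^3 - 12*x^2 + 45*x - 50

The characteristic polynomial is χ_A(x) = (x - 5)^4*(x - 2), so the eigenvalues are known. The minimal polynomial is
  m_A(x) = Π_λ (x − λ)^{k_λ}
where k_λ is the size of the *largest* Jordan block for λ (equivalently, the smallest k with (A − λI)^k v = 0 for every generalised eigenvector v of λ).

  λ = 2: largest Jordan block has size 1, contributing (x − 2)
  λ = 5: largest Jordan block has size 2, contributing (x − 5)^2

So m_A(x) = (x - 5)^2*(x - 2) = x^3 - 12*x^2 + 45*x - 50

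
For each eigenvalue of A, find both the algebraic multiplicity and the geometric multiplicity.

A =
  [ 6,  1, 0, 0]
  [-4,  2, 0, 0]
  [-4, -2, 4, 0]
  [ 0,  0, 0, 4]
λ = 4: alg = 4, geom = 3

Step 1 — factor the characteristic polynomial to read off the algebraic multiplicities:
  χ_A(x) = (x - 4)^4

Step 2 — compute geometric multiplicities via the rank-nullity identity g(λ) = n − rank(A − λI):
  rank(A − (4)·I) = 1, so dim ker(A − (4)·I) = n − 1 = 3

Summary:
  λ = 4: algebraic multiplicity = 4, geometric multiplicity = 3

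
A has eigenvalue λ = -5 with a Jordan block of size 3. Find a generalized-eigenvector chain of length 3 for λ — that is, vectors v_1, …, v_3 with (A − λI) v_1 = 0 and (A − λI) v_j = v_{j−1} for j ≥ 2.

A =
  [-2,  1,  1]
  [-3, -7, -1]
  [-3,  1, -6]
A Jordan chain for λ = -5 of length 3:
v_1 = (3, 0, -9)ᵀ
v_2 = (3, -3, -3)ᵀ
v_3 = (1, 0, 0)ᵀ

Let N = A − (-5)·I. We want v_3 with N^3 v_3 = 0 but N^2 v_3 ≠ 0; then v_{j-1} := N · v_j for j = 3, …, 2.

Pick v_3 = (1, 0, 0)ᵀ.
Then v_2 = N · v_3 = (3, -3, -3)ᵀ.
Then v_1 = N · v_2 = (3, 0, -9)ᵀ.

Sanity check: (A − (-5)·I) v_1 = (0, 0, 0)ᵀ = 0. ✓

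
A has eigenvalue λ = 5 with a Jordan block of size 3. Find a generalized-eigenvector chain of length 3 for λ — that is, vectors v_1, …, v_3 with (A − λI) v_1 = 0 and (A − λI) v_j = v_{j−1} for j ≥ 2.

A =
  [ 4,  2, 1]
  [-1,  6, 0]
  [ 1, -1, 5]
A Jordan chain for λ = 5 of length 3:
v_1 = (-1, -1, 1)ᵀ
v_2 = (2, 1, -1)ᵀ
v_3 = (0, 1, 0)ᵀ

Let N = A − (5)·I. We want v_3 with N^3 v_3 = 0 but N^2 v_3 ≠ 0; then v_{j-1} := N · v_j for j = 3, …, 2.

Pick v_3 = (0, 1, 0)ᵀ.
Then v_2 = N · v_3 = (2, 1, -1)ᵀ.
Then v_1 = N · v_2 = (-1, -1, 1)ᵀ.

Sanity check: (A − (5)·I) v_1 = (0, 0, 0)ᵀ = 0. ✓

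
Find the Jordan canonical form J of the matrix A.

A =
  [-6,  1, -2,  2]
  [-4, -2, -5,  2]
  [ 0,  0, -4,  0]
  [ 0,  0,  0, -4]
J_3(-4) ⊕ J_1(-4)

The characteristic polynomial is
  det(x·I − A) = x^4 + 16*x^3 + 96*x^2 + 256*x + 256 = (x + 4)^4

Eigenvalues and multiplicities (the geometric multiplicity of λ is n − rank(A − λI), which equals the number of Jordan blocks for λ):
  λ = -4: algebraic multiplicity = 4, geometric multiplicity = 2

Determining the block sizes for each eigenvalue:
  λ = -4: with am = 4 and gm = 2, the partition is not yet determined (e.g. several partitions of 4 into 2 parts exist). Let N = A − (-4)·I. Computing rank(N^1) = 2, rank(N^2) = 1, rank(N^3) = 0; the number of blocks of size ≥ j is rank(N^{j−1}) − rank(N^j), giving [2, 1, 1]. So we have 1 block(s) of size 3, 1 block(s) of size 1 → block sizes [3, 1]

Assembling the blocks gives a Jordan form
J =
  [-4,  1,  0,  0]
  [ 0, -4,  1,  0]
  [ 0,  0, -4,  0]
  [ 0,  0,  0, -4]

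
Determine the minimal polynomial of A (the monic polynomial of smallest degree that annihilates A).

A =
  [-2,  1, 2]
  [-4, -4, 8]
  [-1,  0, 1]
x^3 + 5*x^2 + 8*x + 4

The characteristic polynomial is χ_A(x) = (x + 1)*(x + 2)^2, so the eigenvalues are known. The minimal polynomial is
  m_A(x) = Π_λ (x − λ)^{k_λ}
where k_λ is the size of the *largest* Jordan block for λ (equivalently, the smallest k with (A − λI)^k v = 0 for every generalised eigenvector v of λ).

  λ = -2: largest Jordan block has size 2, contributing (x + 2)^2
  λ = -1: largest Jordan block has size 1, contributing (x + 1)

So m_A(x) = (x + 1)*(x + 2)^2 = x^3 + 5*x^2 + 8*x + 4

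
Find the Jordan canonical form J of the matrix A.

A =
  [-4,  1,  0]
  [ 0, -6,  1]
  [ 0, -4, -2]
J_3(-4)

The characteristic polynomial is
  det(x·I − A) = x^3 + 12*x^2 + 48*x + 64 = (x + 4)^3

Eigenvalues and multiplicities (the geometric multiplicity of λ is n − rank(A − λI), which equals the number of Jordan blocks for λ):
  λ = -4: algebraic multiplicity = 3, geometric multiplicity = 1

Determining the block sizes for each eigenvalue:
  λ = -4: one block (gm = 1), so the single block has size am = 3 → block sizes [3]

Assembling the blocks gives a Jordan form
J =
  [-4,  1,  0]
  [ 0, -4,  1]
  [ 0,  0, -4]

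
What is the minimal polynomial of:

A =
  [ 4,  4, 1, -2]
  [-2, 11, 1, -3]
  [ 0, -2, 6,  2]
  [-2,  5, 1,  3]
x^2 - 12*x + 36

The characteristic polynomial is χ_A(x) = (x - 6)^4, so the eigenvalues are known. The minimal polynomial is
  m_A(x) = Π_λ (x − λ)^{k_λ}
where k_λ is the size of the *largest* Jordan block for λ (equivalently, the smallest k with (A − λI)^k v = 0 for every generalised eigenvector v of λ).

  λ = 6: largest Jordan block has size 2, contributing (x − 6)^2

So m_A(x) = (x - 6)^2 = x^2 - 12*x + 36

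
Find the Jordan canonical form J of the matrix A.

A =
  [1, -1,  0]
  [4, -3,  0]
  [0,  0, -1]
J_2(-1) ⊕ J_1(-1)

The characteristic polynomial is
  det(x·I − A) = x^3 + 3*x^2 + 3*x + 1 = (x + 1)^3

Eigenvalues and multiplicities (the geometric multiplicity of λ is n − rank(A − λI), which equals the number of Jordan blocks for λ):
  λ = -1: algebraic multiplicity = 3, geometric multiplicity = 2

Determining the block sizes for each eigenvalue:
  λ = -1: 2 blocks summing to 3 forces exactly one block of size 2 and the rest size 1 → block sizes [2, 1]

Assembling the blocks gives a Jordan form
J =
  [-1,  1,  0]
  [ 0, -1,  0]
  [ 0,  0, -1]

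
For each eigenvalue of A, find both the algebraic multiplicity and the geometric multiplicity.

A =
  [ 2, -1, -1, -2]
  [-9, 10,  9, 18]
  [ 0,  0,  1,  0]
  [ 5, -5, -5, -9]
λ = 1: alg = 4, geom = 3

Step 1 — factor the characteristic polynomial to read off the algebraic multiplicities:
  χ_A(x) = (x - 1)^4

Step 2 — compute geometric multiplicities via the rank-nullity identity g(λ) = n − rank(A − λI):
  rank(A − (1)·I) = 1, so dim ker(A − (1)·I) = n − 1 = 3

Summary:
  λ = 1: algebraic multiplicity = 4, geometric multiplicity = 3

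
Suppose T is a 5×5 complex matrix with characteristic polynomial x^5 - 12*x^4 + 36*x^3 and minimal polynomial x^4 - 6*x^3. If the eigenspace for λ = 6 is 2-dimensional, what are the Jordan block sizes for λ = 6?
Block sizes for λ = 6: [1, 1]

Step 1 — from the characteristic polynomial, algebraic multiplicity of λ = 6 is 2. From dim ker(T − (6)·I) = 2, there are exactly 2 Jordan blocks for λ = 6.
Step 2 — from the minimal polynomial, the factor (x − 6) tells us the largest block for λ = 6 has size 1.
Step 3 — with total size 2, 2 blocks, and largest block 1, the block sizes (in nonincreasing order) are [1, 1].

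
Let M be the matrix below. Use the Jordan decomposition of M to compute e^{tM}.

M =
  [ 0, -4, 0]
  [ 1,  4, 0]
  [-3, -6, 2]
e^{tM} =
  [-2*t*exp(2*t) + exp(2*t), -4*t*exp(2*t), 0]
  [t*exp(2*t), 2*t*exp(2*t) + exp(2*t), 0]
  [-3*t*exp(2*t), -6*t*exp(2*t), exp(2*t)]

Strategy: write M = P · J · P⁻¹ where J is a Jordan canonical form, so e^{tM} = P · e^{tJ} · P⁻¹, and e^{tJ} can be computed block-by-block.

M has Jordan form
J =
  [2, 1, 0]
  [0, 2, 0]
  [0, 0, 2]
(up to reordering of blocks).

Per-block formulas:
  For a 1×1 block at λ = 2: exp(t · [2]) = [e^(2t)].
  For a 2×2 Jordan block J_2(2): exp(t · J_2(2)) = e^(2t)·(I + t·N), where N is the 2×2 nilpotent shift.

After assembling e^{tJ} and conjugating by P, we get:

e^{tM} =
  [-2*t*exp(2*t) + exp(2*t), -4*t*exp(2*t), 0]
  [t*exp(2*t), 2*t*exp(2*t) + exp(2*t), 0]
  [-3*t*exp(2*t), -6*t*exp(2*t), exp(2*t)]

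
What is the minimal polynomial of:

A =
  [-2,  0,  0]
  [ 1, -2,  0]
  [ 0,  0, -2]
x^2 + 4*x + 4

The characteristic polynomial is χ_A(x) = (x + 2)^3, so the eigenvalues are known. The minimal polynomial is
  m_A(x) = Π_λ (x − λ)^{k_λ}
where k_λ is the size of the *largest* Jordan block for λ (equivalently, the smallest k with (A − λI)^k v = 0 for every generalised eigenvector v of λ).

  λ = -2: largest Jordan block has size 2, contributing (x + 2)^2

So m_A(x) = (x + 2)^2 = x^2 + 4*x + 4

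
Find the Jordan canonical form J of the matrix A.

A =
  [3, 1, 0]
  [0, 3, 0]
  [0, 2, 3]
J_2(3) ⊕ J_1(3)

The characteristic polynomial is
  det(x·I − A) = x^3 - 9*x^2 + 27*x - 27 = (x - 3)^3

Eigenvalues and multiplicities (the geometric multiplicity of λ is n − rank(A − λI), which equals the number of Jordan blocks for λ):
  λ = 3: algebraic multiplicity = 3, geometric multiplicity = 2

Determining the block sizes for each eigenvalue:
  λ = 3: 2 blocks summing to 3 forces exactly one block of size 2 and the rest size 1 → block sizes [2, 1]

Assembling the blocks gives a Jordan form
J =
  [3, 1, 0]
  [0, 3, 0]
  [0, 0, 3]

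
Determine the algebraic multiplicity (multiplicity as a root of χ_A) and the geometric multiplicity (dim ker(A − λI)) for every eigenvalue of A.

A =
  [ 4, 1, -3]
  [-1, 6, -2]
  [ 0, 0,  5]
λ = 5: alg = 3, geom = 1

Step 1 — factor the characteristic polynomial to read off the algebraic multiplicities:
  χ_A(x) = (x - 5)^3

Step 2 — compute geometric multiplicities via the rank-nullity identity g(λ) = n − rank(A − λI):
  rank(A − (5)·I) = 2, so dim ker(A − (5)·I) = n − 2 = 1

Summary:
  λ = 5: algebraic multiplicity = 3, geometric multiplicity = 1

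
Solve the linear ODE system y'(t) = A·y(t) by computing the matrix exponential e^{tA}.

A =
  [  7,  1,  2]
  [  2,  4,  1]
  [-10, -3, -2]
e^{tA} =
  [-t^2*exp(3*t) + 4*t*exp(3*t) + exp(3*t), -t^2*exp(3*t)/2 + t*exp(3*t), -t^2*exp(3*t)/2 + 2*t*exp(3*t)]
  [2*t*exp(3*t), t*exp(3*t) + exp(3*t), t*exp(3*t)]
  [2*t^2*exp(3*t) - 10*t*exp(3*t), t^2*exp(3*t) - 3*t*exp(3*t), t^2*exp(3*t) - 5*t*exp(3*t) + exp(3*t)]

Strategy: write A = P · J · P⁻¹ where J is a Jordan canonical form, so e^{tA} = P · e^{tJ} · P⁻¹, and e^{tJ} can be computed block-by-block.

A has Jordan form
J =
  [3, 1, 0]
  [0, 3, 1]
  [0, 0, 3]
(up to reordering of blocks).

Per-block formulas:
  For a 3×3 Jordan block J_3(3): exp(t · J_3(3)) = e^(3t)·(I + t·N + (t^2/2)·N^2), where N is the 3×3 nilpotent shift.

After assembling e^{tJ} and conjugating by P, we get:

e^{tA} =
  [-t^2*exp(3*t) + 4*t*exp(3*t) + exp(3*t), -t^2*exp(3*t)/2 + t*exp(3*t), -t^2*exp(3*t)/2 + 2*t*exp(3*t)]
  [2*t*exp(3*t), t*exp(3*t) + exp(3*t), t*exp(3*t)]
  [2*t^2*exp(3*t) - 10*t*exp(3*t), t^2*exp(3*t) - 3*t*exp(3*t), t^2*exp(3*t) - 5*t*exp(3*t) + exp(3*t)]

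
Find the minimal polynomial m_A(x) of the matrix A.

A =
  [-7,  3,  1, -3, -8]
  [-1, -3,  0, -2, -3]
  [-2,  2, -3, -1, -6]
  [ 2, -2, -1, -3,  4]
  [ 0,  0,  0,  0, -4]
x^3 + 12*x^2 + 48*x + 64

The characteristic polynomial is χ_A(x) = (x + 4)^5, so the eigenvalues are known. The minimal polynomial is
  m_A(x) = Π_λ (x − λ)^{k_λ}
where k_λ is the size of the *largest* Jordan block for λ (equivalently, the smallest k with (A − λI)^k v = 0 for every generalised eigenvector v of λ).

  λ = -4: largest Jordan block has size 3, contributing (x + 4)^3

So m_A(x) = (x + 4)^3 = x^3 + 12*x^2 + 48*x + 64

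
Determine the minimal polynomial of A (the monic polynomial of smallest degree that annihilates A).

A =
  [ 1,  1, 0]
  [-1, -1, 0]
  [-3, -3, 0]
x^2

The characteristic polynomial is χ_A(x) = x^3, so the eigenvalues are known. The minimal polynomial is
  m_A(x) = Π_λ (x − λ)^{k_λ}
where k_λ is the size of the *largest* Jordan block for λ (equivalently, the smallest k with (A − λI)^k v = 0 for every generalised eigenvector v of λ).

  λ = 0: largest Jordan block has size 2, contributing (x − 0)^2

So m_A(x) = x^2 = x^2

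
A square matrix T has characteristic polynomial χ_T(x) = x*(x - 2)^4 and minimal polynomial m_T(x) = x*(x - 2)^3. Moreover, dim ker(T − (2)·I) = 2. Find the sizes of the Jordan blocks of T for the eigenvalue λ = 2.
Block sizes for λ = 2: [3, 1]

Step 1 — from the characteristic polynomial, algebraic multiplicity of λ = 2 is 4. From dim ker(T − (2)·I) = 2, there are exactly 2 Jordan blocks for λ = 2.
Step 2 — from the minimal polynomial, the factor (x − 2)^3 tells us the largest block for λ = 2 has size 3.
Step 3 — with total size 4, 2 blocks, and largest block 3, the block sizes (in nonincreasing order) are [3, 1].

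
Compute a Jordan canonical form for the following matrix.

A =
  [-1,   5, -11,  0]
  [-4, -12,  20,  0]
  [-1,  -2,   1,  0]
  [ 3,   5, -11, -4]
J_3(-4) ⊕ J_1(-4)

The characteristic polynomial is
  det(x·I − A) = x^4 + 16*x^3 + 96*x^2 + 256*x + 256 = (x + 4)^4

Eigenvalues and multiplicities (the geometric multiplicity of λ is n − rank(A − λI), which equals the number of Jordan blocks for λ):
  λ = -4: algebraic multiplicity = 4, geometric multiplicity = 2

Determining the block sizes for each eigenvalue:
  λ = -4: with am = 4 and gm = 2, the partition is not yet determined (e.g. several partitions of 4 into 2 parts exist). Let N = A − (-4)·I. Computing rank(N^1) = 2, rank(N^2) = 1, rank(N^3) = 0; the number of blocks of size ≥ j is rank(N^{j−1}) − rank(N^j), giving [2, 1, 1]. So we have 1 block(s) of size 3, 1 block(s) of size 1 → block sizes [3, 1]

Assembling the blocks gives a Jordan form
J =
  [-4,  1,  0,  0]
  [ 0, -4,  1,  0]
  [ 0,  0, -4,  0]
  [ 0,  0,  0, -4]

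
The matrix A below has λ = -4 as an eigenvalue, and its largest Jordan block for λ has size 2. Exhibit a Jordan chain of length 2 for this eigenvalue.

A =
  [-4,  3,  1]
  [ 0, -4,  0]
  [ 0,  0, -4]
A Jordan chain for λ = -4 of length 2:
v_1 = (3, 0, 0)ᵀ
v_2 = (0, 1, 0)ᵀ

Let N = A − (-4)·I. We want v_2 with N^2 v_2 = 0 but N^1 v_2 ≠ 0; then v_{j-1} := N · v_j for j = 2, …, 2.

Pick v_2 = (0, 1, 0)ᵀ.
Then v_1 = N · v_2 = (3, 0, 0)ᵀ.

Sanity check: (A − (-4)·I) v_1 = (0, 0, 0)ᵀ = 0. ✓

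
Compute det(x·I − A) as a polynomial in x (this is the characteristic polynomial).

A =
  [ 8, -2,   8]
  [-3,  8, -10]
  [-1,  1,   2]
x^3 - 18*x^2 + 108*x - 216

Expanding det(x·I − A) (e.g. by cofactor expansion or by noting that A is similar to its Jordan form J, which has the same characteristic polynomial as A) gives
  χ_A(x) = x^3 - 18*x^2 + 108*x - 216
which factors as (x - 6)^3. The eigenvalues (with algebraic multiplicities) are λ = 6 with multiplicity 3.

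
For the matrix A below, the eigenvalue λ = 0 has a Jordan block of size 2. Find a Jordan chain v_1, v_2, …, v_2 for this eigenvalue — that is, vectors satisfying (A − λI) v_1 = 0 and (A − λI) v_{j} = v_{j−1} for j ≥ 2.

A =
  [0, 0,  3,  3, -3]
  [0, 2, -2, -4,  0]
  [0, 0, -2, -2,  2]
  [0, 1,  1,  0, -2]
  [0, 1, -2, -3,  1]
A Jordan chain for λ = 0 of length 2:
v_1 = (0, 2, 0, 1, 1)ᵀ
v_2 = (0, 1, 0, 0, 0)ᵀ

Let N = A − (0)·I. We want v_2 with N^2 v_2 = 0 but N^1 v_2 ≠ 0; then v_{j-1} := N · v_j for j = 2, …, 2.

Pick v_2 = (0, 1, 0, 0, 0)ᵀ.
Then v_1 = N · v_2 = (0, 2, 0, 1, 1)ᵀ.

Sanity check: (A − (0)·I) v_1 = (0, 0, 0, 0, 0)ᵀ = 0. ✓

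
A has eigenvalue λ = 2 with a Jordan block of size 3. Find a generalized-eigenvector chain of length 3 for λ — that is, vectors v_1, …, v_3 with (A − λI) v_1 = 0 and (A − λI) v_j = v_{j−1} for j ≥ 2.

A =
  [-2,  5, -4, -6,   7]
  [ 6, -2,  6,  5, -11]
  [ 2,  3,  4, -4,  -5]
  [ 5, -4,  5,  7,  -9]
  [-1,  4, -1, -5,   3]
A Jordan chain for λ = 2 of length 3:
v_1 = (1, 0, -1, 0, 0)ᵀ
v_2 = (-4, 6, 2, 5, -1)ᵀ
v_3 = (1, 0, 0, 0, 0)ᵀ

Let N = A − (2)·I. We want v_3 with N^3 v_3 = 0 but N^2 v_3 ≠ 0; then v_{j-1} := N · v_j for j = 3, …, 2.

Pick v_3 = (1, 0, 0, 0, 0)ᵀ.
Then v_2 = N · v_3 = (-4, 6, 2, 5, -1)ᵀ.
Then v_1 = N · v_2 = (1, 0, -1, 0, 0)ᵀ.

Sanity check: (A − (2)·I) v_1 = (0, 0, 0, 0, 0)ᵀ = 0. ✓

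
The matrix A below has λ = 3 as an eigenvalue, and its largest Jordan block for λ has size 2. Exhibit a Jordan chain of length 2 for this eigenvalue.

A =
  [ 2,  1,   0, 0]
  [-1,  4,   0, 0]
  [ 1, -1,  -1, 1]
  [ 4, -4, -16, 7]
A Jordan chain for λ = 3 of length 2:
v_1 = (-1, -1, 1, 4)ᵀ
v_2 = (1, 0, 0, 0)ᵀ

Let N = A − (3)·I. We want v_2 with N^2 v_2 = 0 but N^1 v_2 ≠ 0; then v_{j-1} := N · v_j for j = 2, …, 2.

Pick v_2 = (1, 0, 0, 0)ᵀ.
Then v_1 = N · v_2 = (-1, -1, 1, 4)ᵀ.

Sanity check: (A − (3)·I) v_1 = (0, 0, 0, 0)ᵀ = 0. ✓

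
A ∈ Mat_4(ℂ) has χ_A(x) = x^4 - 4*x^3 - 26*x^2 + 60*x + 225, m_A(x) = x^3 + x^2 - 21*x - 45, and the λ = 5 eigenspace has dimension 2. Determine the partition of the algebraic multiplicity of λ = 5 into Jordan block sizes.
Block sizes for λ = 5: [1, 1]

Step 1 — from the characteristic polynomial, algebraic multiplicity of λ = 5 is 2. From dim ker(A − (5)·I) = 2, there are exactly 2 Jordan blocks for λ = 5.
Step 2 — from the minimal polynomial, the factor (x − 5) tells us the largest block for λ = 5 has size 1.
Step 3 — with total size 2, 2 blocks, and largest block 1, the block sizes (in nonincreasing order) are [1, 1].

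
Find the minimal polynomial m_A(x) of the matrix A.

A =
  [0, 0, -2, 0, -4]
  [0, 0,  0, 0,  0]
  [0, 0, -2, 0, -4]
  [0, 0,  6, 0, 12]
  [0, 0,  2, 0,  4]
x^2 - 2*x

The characteristic polynomial is χ_A(x) = x^4*(x - 2), so the eigenvalues are known. The minimal polynomial is
  m_A(x) = Π_λ (x − λ)^{k_λ}
where k_λ is the size of the *largest* Jordan block for λ (equivalently, the smallest k with (A − λI)^k v = 0 for every generalised eigenvector v of λ).

  λ = 0: largest Jordan block has size 1, contributing (x − 0)
  λ = 2: largest Jordan block has size 1, contributing (x − 2)

So m_A(x) = x*(x - 2) = x^2 - 2*x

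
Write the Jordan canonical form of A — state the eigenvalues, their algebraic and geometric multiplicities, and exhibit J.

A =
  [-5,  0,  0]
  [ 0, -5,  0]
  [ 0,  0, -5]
J_1(-5) ⊕ J_1(-5) ⊕ J_1(-5)

The characteristic polynomial is
  det(x·I − A) = x^3 + 15*x^2 + 75*x + 125 = (x + 5)^3

Eigenvalues and multiplicities (the geometric multiplicity of λ is n − rank(A − λI), which equals the number of Jordan blocks for λ):
  λ = -5: algebraic multiplicity = 3, geometric multiplicity = 3

Determining the block sizes for each eigenvalue:
  λ = -5: gm = am = 3, so every block has size 1 → block sizes [1, 1, 1]

Assembling the blocks gives a Jordan form
J =
  [-5,  0,  0]
  [ 0, -5,  0]
  [ 0,  0, -5]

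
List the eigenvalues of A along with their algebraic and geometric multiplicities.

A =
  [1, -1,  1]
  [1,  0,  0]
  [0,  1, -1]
λ = 0: alg = 3, geom = 1

Step 1 — factor the characteristic polynomial to read off the algebraic multiplicities:
  χ_A(x) = x^3

Step 2 — compute geometric multiplicities via the rank-nullity identity g(λ) = n − rank(A − λI):
  rank(A − (0)·I) = 2, so dim ker(A − (0)·I) = n − 2 = 1

Summary:
  λ = 0: algebraic multiplicity = 3, geometric multiplicity = 1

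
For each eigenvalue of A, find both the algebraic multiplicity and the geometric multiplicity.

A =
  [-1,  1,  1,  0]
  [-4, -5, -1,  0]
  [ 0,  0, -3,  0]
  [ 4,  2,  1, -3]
λ = -3: alg = 4, geom = 2

Step 1 — factor the characteristic polynomial to read off the algebraic multiplicities:
  χ_A(x) = (x + 3)^4

Step 2 — compute geometric multiplicities via the rank-nullity identity g(λ) = n − rank(A − λI):
  rank(A − (-3)·I) = 2, so dim ker(A − (-3)·I) = n − 2 = 2

Summary:
  λ = -3: algebraic multiplicity = 4, geometric multiplicity = 2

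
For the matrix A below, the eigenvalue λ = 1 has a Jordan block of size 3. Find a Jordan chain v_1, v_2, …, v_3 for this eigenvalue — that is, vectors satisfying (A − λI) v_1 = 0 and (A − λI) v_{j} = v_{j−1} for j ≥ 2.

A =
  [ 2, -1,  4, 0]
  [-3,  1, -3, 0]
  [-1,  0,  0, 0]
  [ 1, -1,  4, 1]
A Jordan chain for λ = 1 of length 3:
v_1 = (-1, 3, 1, -1)ᵀ
v_2 = (-1, 0, 0, -1)ᵀ
v_3 = (0, 1, 0, 0)ᵀ

Let N = A − (1)·I. We want v_3 with N^3 v_3 = 0 but N^2 v_3 ≠ 0; then v_{j-1} := N · v_j for j = 3, …, 2.

Pick v_3 = (0, 1, 0, 0)ᵀ.
Then v_2 = N · v_3 = (-1, 0, 0, -1)ᵀ.
Then v_1 = N · v_2 = (-1, 3, 1, -1)ᵀ.

Sanity check: (A − (1)·I) v_1 = (0, 0, 0, 0)ᵀ = 0. ✓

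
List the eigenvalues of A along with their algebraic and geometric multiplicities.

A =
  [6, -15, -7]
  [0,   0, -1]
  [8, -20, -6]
λ = 0: alg = 3, geom = 1

Step 1 — factor the characteristic polynomial to read off the algebraic multiplicities:
  χ_A(x) = x^3

Step 2 — compute geometric multiplicities via the rank-nullity identity g(λ) = n − rank(A − λI):
  rank(A − (0)·I) = 2, so dim ker(A − (0)·I) = n − 2 = 1

Summary:
  λ = 0: algebraic multiplicity = 3, geometric multiplicity = 1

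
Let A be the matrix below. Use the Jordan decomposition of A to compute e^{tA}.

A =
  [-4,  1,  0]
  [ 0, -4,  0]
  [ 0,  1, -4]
e^{tA} =
  [exp(-4*t), t*exp(-4*t), 0]
  [0, exp(-4*t), 0]
  [0, t*exp(-4*t), exp(-4*t)]

Strategy: write A = P · J · P⁻¹ where J is a Jordan canonical form, so e^{tA} = P · e^{tJ} · P⁻¹, and e^{tJ} can be computed block-by-block.

A has Jordan form
J =
  [-4,  1,  0]
  [ 0, -4,  0]
  [ 0,  0, -4]
(up to reordering of blocks).

Per-block formulas:
  For a 2×2 Jordan block J_2(-4): exp(t · J_2(-4)) = e^(-4t)·(I + t·N), where N is the 2×2 nilpotent shift.
  For a 1×1 block at λ = -4: exp(t · [-4]) = [e^(-4t)].

After assembling e^{tJ} and conjugating by P, we get:

e^{tA} =
  [exp(-4*t), t*exp(-4*t), 0]
  [0, exp(-4*t), 0]
  [0, t*exp(-4*t), exp(-4*t)]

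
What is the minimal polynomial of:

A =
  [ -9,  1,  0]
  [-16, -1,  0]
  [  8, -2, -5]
x^2 + 10*x + 25

The characteristic polynomial is χ_A(x) = (x + 5)^3, so the eigenvalues are known. The minimal polynomial is
  m_A(x) = Π_λ (x − λ)^{k_λ}
where k_λ is the size of the *largest* Jordan block for λ (equivalently, the smallest k with (A − λI)^k v = 0 for every generalised eigenvector v of λ).

  λ = -5: largest Jordan block has size 2, contributing (x + 5)^2

So m_A(x) = (x + 5)^2 = x^2 + 10*x + 25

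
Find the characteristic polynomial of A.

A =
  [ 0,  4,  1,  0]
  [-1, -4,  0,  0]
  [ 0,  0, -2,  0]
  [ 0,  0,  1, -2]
x^4 + 8*x^3 + 24*x^2 + 32*x + 16

Expanding det(x·I − A) (e.g. by cofactor expansion or by noting that A is similar to its Jordan form J, which has the same characteristic polynomial as A) gives
  χ_A(x) = x^4 + 8*x^3 + 24*x^2 + 32*x + 16
which factors as (x + 2)^4. The eigenvalues (with algebraic multiplicities) are λ = -2 with multiplicity 4.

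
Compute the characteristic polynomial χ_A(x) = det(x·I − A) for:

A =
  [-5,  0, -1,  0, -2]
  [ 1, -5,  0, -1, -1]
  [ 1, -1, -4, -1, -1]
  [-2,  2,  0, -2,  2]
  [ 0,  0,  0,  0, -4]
x^5 + 20*x^4 + 160*x^3 + 640*x^2 + 1280*x + 1024

Expanding det(x·I − A) (e.g. by cofactor expansion or by noting that A is similar to its Jordan form J, which has the same characteristic polynomial as A) gives
  χ_A(x) = x^5 + 20*x^4 + 160*x^3 + 640*x^2 + 1280*x + 1024
which factors as (x + 4)^5. The eigenvalues (with algebraic multiplicities) are λ = -4 with multiplicity 5.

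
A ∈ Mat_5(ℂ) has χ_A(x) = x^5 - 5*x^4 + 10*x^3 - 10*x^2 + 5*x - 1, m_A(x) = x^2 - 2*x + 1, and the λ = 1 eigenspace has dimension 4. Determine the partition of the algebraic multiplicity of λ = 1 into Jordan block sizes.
Block sizes for λ = 1: [2, 1, 1, 1]

Step 1 — from the characteristic polynomial, algebraic multiplicity of λ = 1 is 5. From dim ker(A − (1)·I) = 4, there are exactly 4 Jordan blocks for λ = 1.
Step 2 — from the minimal polynomial, the factor (x − 1)^2 tells us the largest block for λ = 1 has size 2.
Step 3 — with total size 5, 4 blocks, and largest block 2, the block sizes (in nonincreasing order) are [2, 1, 1, 1].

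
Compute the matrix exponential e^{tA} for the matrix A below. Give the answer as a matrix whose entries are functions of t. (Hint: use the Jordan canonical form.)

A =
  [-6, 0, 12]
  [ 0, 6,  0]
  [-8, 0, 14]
e^{tA} =
  [-2*exp(6*t) + 3*exp(2*t), 0, 3*exp(6*t) - 3*exp(2*t)]
  [0, exp(6*t), 0]
  [-2*exp(6*t) + 2*exp(2*t), 0, 3*exp(6*t) - 2*exp(2*t)]

Strategy: write A = P · J · P⁻¹ where J is a Jordan canonical form, so e^{tA} = P · e^{tJ} · P⁻¹, and e^{tJ} can be computed block-by-block.

A has Jordan form
J =
  [2, 0, 0]
  [0, 6, 0]
  [0, 0, 6]
(up to reordering of blocks).

Per-block formulas:
  For a 1×1 block at λ = 2: exp(t · [2]) = [e^(2t)].
  For a 1×1 block at λ = 6: exp(t · [6]) = [e^(6t)].

After assembling e^{tJ} and conjugating by P, we get:

e^{tA} =
  [-2*exp(6*t) + 3*exp(2*t), 0, 3*exp(6*t) - 3*exp(2*t)]
  [0, exp(6*t), 0]
  [-2*exp(6*t) + 2*exp(2*t), 0, 3*exp(6*t) - 2*exp(2*t)]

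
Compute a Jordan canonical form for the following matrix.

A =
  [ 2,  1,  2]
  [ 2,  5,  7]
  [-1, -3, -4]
J_3(1)

The characteristic polynomial is
  det(x·I − A) = x^3 - 3*x^2 + 3*x - 1 = (x - 1)^3

Eigenvalues and multiplicities (the geometric multiplicity of λ is n − rank(A − λI), which equals the number of Jordan blocks for λ):
  λ = 1: algebraic multiplicity = 3, geometric multiplicity = 1

Determining the block sizes for each eigenvalue:
  λ = 1: one block (gm = 1), so the single block has size am = 3 → block sizes [3]

Assembling the blocks gives a Jordan form
J =
  [1, 1, 0]
  [0, 1, 1]
  [0, 0, 1]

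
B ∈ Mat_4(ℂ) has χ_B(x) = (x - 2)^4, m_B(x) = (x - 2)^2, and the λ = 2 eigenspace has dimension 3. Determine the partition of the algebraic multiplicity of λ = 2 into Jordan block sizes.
Block sizes for λ = 2: [2, 1, 1]

Step 1 — from the characteristic polynomial, algebraic multiplicity of λ = 2 is 4. From dim ker(B − (2)·I) = 3, there are exactly 3 Jordan blocks for λ = 2.
Step 2 — from the minimal polynomial, the factor (x − 2)^2 tells us the largest block for λ = 2 has size 2.
Step 3 — with total size 4, 3 blocks, and largest block 2, the block sizes (in nonincreasing order) are [2, 1, 1].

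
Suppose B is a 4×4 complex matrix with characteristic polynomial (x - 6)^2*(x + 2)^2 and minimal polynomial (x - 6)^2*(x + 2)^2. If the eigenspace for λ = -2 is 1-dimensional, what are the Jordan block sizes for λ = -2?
Block sizes for λ = -2: [2]

Step 1 — from the characteristic polynomial, algebraic multiplicity of λ = -2 is 2. From dim ker(B − (-2)·I) = 1, there are exactly 1 Jordan blocks for λ = -2.
Step 2 — from the minimal polynomial, the factor (x + 2)^2 tells us the largest block for λ = -2 has size 2.
Step 3 — with total size 2, 1 blocks, and largest block 2, the block sizes (in nonincreasing order) are [2].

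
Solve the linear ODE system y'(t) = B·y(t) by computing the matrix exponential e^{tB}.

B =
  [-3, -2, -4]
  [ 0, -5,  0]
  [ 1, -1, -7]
e^{tB} =
  [2*t*exp(-5*t) + exp(-5*t), -2*t*exp(-5*t), -4*t*exp(-5*t)]
  [0, exp(-5*t), 0]
  [t*exp(-5*t), -t*exp(-5*t), -2*t*exp(-5*t) + exp(-5*t)]

Strategy: write B = P · J · P⁻¹ where J is a Jordan canonical form, so e^{tB} = P · e^{tJ} · P⁻¹, and e^{tJ} can be computed block-by-block.

B has Jordan form
J =
  [-5,  1,  0]
  [ 0, -5,  0]
  [ 0,  0, -5]
(up to reordering of blocks).

Per-block formulas:
  For a 2×2 Jordan block J_2(-5): exp(t · J_2(-5)) = e^(-5t)·(I + t·N), where N is the 2×2 nilpotent shift.
  For a 1×1 block at λ = -5: exp(t · [-5]) = [e^(-5t)].

After assembling e^{tJ} and conjugating by P, we get:

e^{tB} =
  [2*t*exp(-5*t) + exp(-5*t), -2*t*exp(-5*t), -4*t*exp(-5*t)]
  [0, exp(-5*t), 0]
  [t*exp(-5*t), -t*exp(-5*t), -2*t*exp(-5*t) + exp(-5*t)]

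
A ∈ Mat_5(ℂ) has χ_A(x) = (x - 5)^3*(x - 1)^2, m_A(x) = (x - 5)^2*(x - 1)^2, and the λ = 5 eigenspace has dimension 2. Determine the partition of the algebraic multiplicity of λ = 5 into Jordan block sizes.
Block sizes for λ = 5: [2, 1]

Step 1 — from the characteristic polynomial, algebraic multiplicity of λ = 5 is 3. From dim ker(A − (5)·I) = 2, there are exactly 2 Jordan blocks for λ = 5.
Step 2 — from the minimal polynomial, the factor (x − 5)^2 tells us the largest block for λ = 5 has size 2.
Step 3 — with total size 3, 2 blocks, and largest block 2, the block sizes (in nonincreasing order) are [2, 1].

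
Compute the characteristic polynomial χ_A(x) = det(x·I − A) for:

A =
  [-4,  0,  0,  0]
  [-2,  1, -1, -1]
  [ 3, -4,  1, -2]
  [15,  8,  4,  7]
x^4 - 5*x^3 - 9*x^2 + 81*x - 108

Expanding det(x·I − A) (e.g. by cofactor expansion or by noting that A is similar to its Jordan form J, which has the same characteristic polynomial as A) gives
  χ_A(x) = x^4 - 5*x^3 - 9*x^2 + 81*x - 108
which factors as (x - 3)^3*(x + 4). The eigenvalues (with algebraic multiplicities) are λ = -4 with multiplicity 1, λ = 3 with multiplicity 3.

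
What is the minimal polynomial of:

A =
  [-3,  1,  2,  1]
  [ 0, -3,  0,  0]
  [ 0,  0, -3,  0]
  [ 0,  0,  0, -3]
x^2 + 6*x + 9

The characteristic polynomial is χ_A(x) = (x + 3)^4, so the eigenvalues are known. The minimal polynomial is
  m_A(x) = Π_λ (x − λ)^{k_λ}
where k_λ is the size of the *largest* Jordan block for λ (equivalently, the smallest k with (A − λI)^k v = 0 for every generalised eigenvector v of λ).

  λ = -3: largest Jordan block has size 2, contributing (x + 3)^2

So m_A(x) = (x + 3)^2 = x^2 + 6*x + 9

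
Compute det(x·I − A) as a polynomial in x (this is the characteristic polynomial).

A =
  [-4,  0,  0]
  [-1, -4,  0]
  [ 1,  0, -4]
x^3 + 12*x^2 + 48*x + 64

Expanding det(x·I − A) (e.g. by cofactor expansion or by noting that A is similar to its Jordan form J, which has the same characteristic polynomial as A) gives
  χ_A(x) = x^3 + 12*x^2 + 48*x + 64
which factors as (x + 4)^3. The eigenvalues (with algebraic multiplicities) are λ = -4 with multiplicity 3.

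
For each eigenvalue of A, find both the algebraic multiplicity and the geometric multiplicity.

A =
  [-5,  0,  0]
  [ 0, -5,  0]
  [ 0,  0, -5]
λ = -5: alg = 3, geom = 3

Step 1 — factor the characteristic polynomial to read off the algebraic multiplicities:
  χ_A(x) = (x + 5)^3

Step 2 — compute geometric multiplicities via the rank-nullity identity g(λ) = n − rank(A − λI):
  rank(A − (-5)·I) = 0, so dim ker(A − (-5)·I) = n − 0 = 3

Summary:
  λ = -5: algebraic multiplicity = 3, geometric multiplicity = 3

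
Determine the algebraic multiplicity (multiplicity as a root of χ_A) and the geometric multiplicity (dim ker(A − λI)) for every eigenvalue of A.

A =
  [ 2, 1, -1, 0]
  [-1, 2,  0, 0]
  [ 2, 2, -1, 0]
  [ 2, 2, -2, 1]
λ = 1: alg = 4, geom = 2

Step 1 — factor the characteristic polynomial to read off the algebraic multiplicities:
  χ_A(x) = (x - 1)^4

Step 2 — compute geometric multiplicities via the rank-nullity identity g(λ) = n − rank(A − λI):
  rank(A − (1)·I) = 2, so dim ker(A − (1)·I) = n − 2 = 2

Summary:
  λ = 1: algebraic multiplicity = 4, geometric multiplicity = 2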